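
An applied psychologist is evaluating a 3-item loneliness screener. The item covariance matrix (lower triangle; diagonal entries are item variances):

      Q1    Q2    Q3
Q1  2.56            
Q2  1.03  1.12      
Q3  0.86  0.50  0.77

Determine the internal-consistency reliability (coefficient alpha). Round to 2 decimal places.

coefficient alpha = 0.78

sum of item variances = 2.56 + 1.12 + 0.77 = 4.45
Sum of off-diagonal covariances = 2.39
total variance = 4.45 + 2 × 2.39 = 9.23
α = (k/(k−1))·(1 − sum of item variances/total variance) = (3/2)·(1 − 4.45/9.23) = 0.78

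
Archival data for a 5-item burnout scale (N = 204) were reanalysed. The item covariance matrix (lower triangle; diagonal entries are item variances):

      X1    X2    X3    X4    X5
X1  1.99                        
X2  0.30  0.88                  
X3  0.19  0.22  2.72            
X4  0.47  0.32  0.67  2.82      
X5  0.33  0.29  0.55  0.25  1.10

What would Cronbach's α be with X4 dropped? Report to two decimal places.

Remaining items: X1, X2, X3, X5 (k = 4).
sum of item variances = 1.99 + 0.88 + 2.72 + 1.10 = 6.69
σ²_total = 6.69 + 2 × 1.88 = 10.45
α (item deleted) = (4/3)·(1 − 6.69/10.45) = 0.48

Cronbach's α = 0.48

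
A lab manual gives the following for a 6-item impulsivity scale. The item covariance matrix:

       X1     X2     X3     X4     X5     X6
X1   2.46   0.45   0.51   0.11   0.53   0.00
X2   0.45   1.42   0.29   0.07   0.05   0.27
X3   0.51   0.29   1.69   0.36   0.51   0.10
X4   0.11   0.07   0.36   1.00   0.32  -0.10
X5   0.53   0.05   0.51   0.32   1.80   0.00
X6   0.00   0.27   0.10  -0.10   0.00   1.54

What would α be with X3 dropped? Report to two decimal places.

Remaining items: X1, X2, X4, X5, X6 (k = 5).
Σσᵢ² = 2.46 + 1.42 + 1.00 + 1.80 + 1.54 = 8.22
σ²_T = 8.22 + 2 × 1.70 = 11.62
α (item deleted) = (5/4)·(1 − 8.22/11.62) = 0.37

α = 0.37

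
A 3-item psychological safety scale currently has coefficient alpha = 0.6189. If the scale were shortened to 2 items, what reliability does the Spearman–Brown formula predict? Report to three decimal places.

predicted reliability = 0.520

Length factor m = 2/3 = 0.6667
α' = m·α / (1 − (1−m)·α)
   = 2/3 × 0.6189 / (1 − (1 − 2/3) × 0.6189)
   = 0.4126 / 0.7937 = 0.520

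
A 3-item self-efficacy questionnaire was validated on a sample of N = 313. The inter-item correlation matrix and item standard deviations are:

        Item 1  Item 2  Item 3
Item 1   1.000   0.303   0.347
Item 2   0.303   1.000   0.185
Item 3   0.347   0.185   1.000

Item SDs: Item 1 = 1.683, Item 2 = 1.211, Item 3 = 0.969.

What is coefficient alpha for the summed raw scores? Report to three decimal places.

α = 0.523

Σσ²ᵢ = 1.683² + 1.211² + 0.969² = 5.2380
Covariances σ_ij = r_ij · s_i · s_j:
  σ(Item 1,Item 2) = 0.303 × 1.683 × 1.211 = 0.6175
  σ(Item 1,Item 3) = 0.347 × 1.683 × 0.969 = 0.5659
  σ(Item 2,Item 3) = 0.185 × 1.211 × 0.969 = 0.2171
σ²_T = Σσ²ᵢ + 2·Σσ_ij = 5.2380 + 2 × 1.4005 = 8.0390
α = (3/2)·(1 − 5.2380/8.0390) = 0.523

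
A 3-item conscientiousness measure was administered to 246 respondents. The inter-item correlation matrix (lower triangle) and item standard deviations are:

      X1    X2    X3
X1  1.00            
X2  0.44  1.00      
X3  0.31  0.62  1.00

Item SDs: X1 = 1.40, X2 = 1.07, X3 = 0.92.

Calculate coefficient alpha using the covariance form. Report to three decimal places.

Σσ²ᵢ = 1.40² + 1.07² + 0.92² = 3.9513
Covariances σ_ij = r_ij · s_i · s_j:
  σ(X1,X2) = 0.44 × 1.40 × 1.07 = 0.6591
  σ(X1,X3) = 0.31 × 1.40 × 0.92 = 0.3993
  σ(X2,X3) = 0.62 × 1.07 × 0.92 = 0.6103
σ²_T = Σσ²ᵢ + 2·Σσ_ij = 3.9513 + 2 × 1.6687 = 7.2887
α = (3/2)·(1 − 3.9513/7.2887) = 0.687

coefficient alpha = 0.687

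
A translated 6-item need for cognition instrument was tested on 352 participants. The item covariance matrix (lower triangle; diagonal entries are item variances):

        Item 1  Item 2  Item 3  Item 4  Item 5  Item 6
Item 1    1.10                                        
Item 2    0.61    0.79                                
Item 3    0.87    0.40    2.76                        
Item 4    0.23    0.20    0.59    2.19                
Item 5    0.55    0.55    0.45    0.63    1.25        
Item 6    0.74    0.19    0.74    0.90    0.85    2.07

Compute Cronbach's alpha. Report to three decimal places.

ΣVar(i) = 1.10 + 0.79 + 2.76 + 2.19 + 1.25 + 2.07 = 10.16
Sum of the distinct covariances = 8.50
total variance = 10.16 + 2 × 8.50 = 27.16
α = (k/(k−1))·(1 − ΣVar(i)/total variance) = (6/5)·(1 − 10.16/27.16) = 0.751

α = 0.751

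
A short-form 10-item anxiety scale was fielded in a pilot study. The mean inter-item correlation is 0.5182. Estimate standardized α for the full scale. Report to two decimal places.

standardized α = 0.91

Standardized α = k·r̄ / (1 + (k−1)·r̄) = 10 × 0.5182 / (1 + 9 × 0.5182)
  = 5.1820 / 5.6638 = 0.91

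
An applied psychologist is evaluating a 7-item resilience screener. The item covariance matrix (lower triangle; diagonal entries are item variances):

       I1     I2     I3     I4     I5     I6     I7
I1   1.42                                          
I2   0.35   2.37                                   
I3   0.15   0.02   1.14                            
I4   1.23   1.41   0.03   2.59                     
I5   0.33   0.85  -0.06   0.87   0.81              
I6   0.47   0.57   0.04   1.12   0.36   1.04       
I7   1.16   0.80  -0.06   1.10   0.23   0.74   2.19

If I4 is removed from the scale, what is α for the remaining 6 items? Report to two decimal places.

α = 0.68

Remaining items: I1, I2, I3, I5, I6, I7 (k = 6).
ΣVar(i) = 1.42 + 2.37 + 1.14 + 0.81 + 1.04 + 2.19 = 8.97
Var(T) = 8.97 + 2 × 5.95 = 20.87
α (item deleted) = (6/5)·(1 − 8.97/20.87) = 0.68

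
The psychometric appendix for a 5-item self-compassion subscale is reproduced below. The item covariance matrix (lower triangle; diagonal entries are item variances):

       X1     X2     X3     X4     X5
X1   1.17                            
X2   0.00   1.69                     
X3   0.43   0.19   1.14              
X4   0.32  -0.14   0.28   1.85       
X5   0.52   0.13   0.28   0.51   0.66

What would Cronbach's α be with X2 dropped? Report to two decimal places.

Remaining items: X1, X3, X4, X5 (k = 4).
sum of item variances = 1.17 + 1.14 + 1.85 + 0.66 = 4.82
σ²_T = 4.82 + 2 × 2.34 = 9.50
α (item deleted) = (4/3)·(1 − 4.82/9.50) = 0.66

α = 0.66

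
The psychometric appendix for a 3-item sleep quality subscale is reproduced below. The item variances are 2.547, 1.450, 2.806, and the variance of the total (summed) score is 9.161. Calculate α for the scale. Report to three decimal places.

α = 0.386

Σσ²ᵢ = 2.547 + 1.450 + 2.806 = 6.803
α = (k/(k−1))·(1 − Σσ²ᵢ/Var(T)) = (3/2)·(1 − 6.803/9.161) = 0.386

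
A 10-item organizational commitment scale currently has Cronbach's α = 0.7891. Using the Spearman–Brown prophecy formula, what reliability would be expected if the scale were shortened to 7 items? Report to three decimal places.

predicted reliability = 0.724

Length factor m = 7/10 = 0.7000
α' = m·α / (1 − (1−m)·α)
   = 7/10 × 0.7891 / (1 − (1 − 7/10) × 0.7891)
   = 0.5524 / 0.7633 = 0.724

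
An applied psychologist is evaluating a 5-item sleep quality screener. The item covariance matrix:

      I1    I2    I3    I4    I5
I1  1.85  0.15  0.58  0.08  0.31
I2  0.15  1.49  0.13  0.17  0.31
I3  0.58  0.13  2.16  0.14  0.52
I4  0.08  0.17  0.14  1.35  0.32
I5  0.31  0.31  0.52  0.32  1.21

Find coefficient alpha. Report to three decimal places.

ΣVar(i) = 1.85 + 1.49 + 2.16 + 1.35 + 1.21 = 8.06
Sum of the distinct covariances = 2.71
σ²_T = 8.06 + 2 × 2.71 = 13.48
α = (k/(k−1))·(1 − ΣVar(i)/σ²_T) = (5/4)·(1 − 8.06/13.48) = 0.503

α = 0.503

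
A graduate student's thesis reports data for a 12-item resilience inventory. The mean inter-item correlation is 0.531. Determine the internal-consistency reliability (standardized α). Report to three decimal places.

Standardized α = k·r̄ / (1 + (k−1)·r̄) = 12 × 0.531 / (1 + 11 × 0.531)
  = 6.3720 / 6.8410 = 0.931

α = 0.931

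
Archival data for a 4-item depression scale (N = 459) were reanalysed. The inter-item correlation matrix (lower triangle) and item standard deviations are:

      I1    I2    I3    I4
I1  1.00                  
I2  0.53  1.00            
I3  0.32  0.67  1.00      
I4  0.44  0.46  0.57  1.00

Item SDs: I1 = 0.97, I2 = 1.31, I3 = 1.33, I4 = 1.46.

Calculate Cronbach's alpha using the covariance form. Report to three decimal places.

α = 0.796

Σσ²ᵢ = 0.97² + 1.31² + 1.33² + 1.46² = 6.5575
Covariances σ_ij = r_ij · s_i · s_j:
  σ(I1,I2) = 0.53 × 0.97 × 1.31 = 0.6735
  σ(I1,I3) = 0.32 × 0.97 × 1.33 = 0.4128
  σ(I1,I4) = 0.44 × 0.97 × 1.46 = 0.6231
  σ(I2,I3) = 0.67 × 1.31 × 1.33 = 1.1673
  σ(I2,I4) = 0.46 × 1.31 × 1.46 = 0.8798
  σ(I3,I4) = 0.57 × 1.33 × 1.46 = 1.1068
σ²_T = Σσ²ᵢ + 2·Σσ_ij = 6.5575 + 2 × 4.8633 = 16.2841
α = (4/3)·(1 − 6.5575/16.2841) = 0.796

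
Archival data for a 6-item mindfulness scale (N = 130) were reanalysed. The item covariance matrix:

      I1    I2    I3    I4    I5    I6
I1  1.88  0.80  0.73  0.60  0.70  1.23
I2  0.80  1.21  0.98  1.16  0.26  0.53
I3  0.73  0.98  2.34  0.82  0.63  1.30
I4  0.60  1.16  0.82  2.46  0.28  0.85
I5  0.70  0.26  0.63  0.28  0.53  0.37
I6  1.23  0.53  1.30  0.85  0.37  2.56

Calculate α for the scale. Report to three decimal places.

sum of item variances = 1.88 + 1.21 + 2.34 + 2.46 + 0.53 + 2.56 = 10.98
Sum of off-diagonal covariances = 11.24
Var(T) = 10.98 + 2 × 11.24 = 33.46
α = (k/(k−1))·(1 − sum of item variances/Var(T)) = (6/5)·(1 − 10.98/33.46) = 0.806

α = 0.806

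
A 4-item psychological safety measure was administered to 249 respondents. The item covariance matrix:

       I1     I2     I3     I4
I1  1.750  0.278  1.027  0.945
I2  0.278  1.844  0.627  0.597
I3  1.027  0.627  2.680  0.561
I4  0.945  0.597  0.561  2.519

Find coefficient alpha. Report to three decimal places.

Σσ²ᵢ = 1.750 + 1.844 + 2.680 + 2.519 = 8.793
Sum of the distinct covariances = 4.035
total variance = 8.793 + 2 × 4.035 = 16.863
α = (k/(k−1))·(1 − Σσ²ᵢ/total variance) = (4/3)·(1 − 8.793/16.863) = 0.638

coefficient alpha = 0.638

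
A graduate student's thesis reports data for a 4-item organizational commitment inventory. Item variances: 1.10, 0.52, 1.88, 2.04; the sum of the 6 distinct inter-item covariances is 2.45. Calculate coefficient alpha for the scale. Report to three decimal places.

coefficient alpha = 0.626

Σσ²ᵢ = 1.10 + 0.52 + 1.88 + 2.04 = 5.54
Sum of distinct covariances = 2.45
Var(T) = Σσ²ᵢ + 2·Σcov = 5.54 + 2 × 2.45 = 10.44
α = (4/3)·(1 − 5.54/10.44) = 0.626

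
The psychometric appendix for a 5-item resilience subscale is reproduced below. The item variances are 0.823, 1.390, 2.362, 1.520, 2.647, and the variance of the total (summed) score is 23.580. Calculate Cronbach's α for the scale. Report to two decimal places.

ΣVar(i) = 0.823 + 1.390 + 2.362 + 1.520 + 2.647 = 8.742
α = (k/(k−1))·(1 − ΣVar(i)/σ²_total) = (5/4)·(1 − 8.742/23.580) = 0.79

α = 0.79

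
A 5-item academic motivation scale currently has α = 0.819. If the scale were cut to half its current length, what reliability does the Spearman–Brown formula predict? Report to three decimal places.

predicted reliability = 0.693

Length factor m = 1/2
α' = m·α / (1 − (1−m)·α)
   = 1/2 × 0.819 / (1 − (1 − 1/2) × 0.819)
   = 0.4095 / 0.5905 = 0.693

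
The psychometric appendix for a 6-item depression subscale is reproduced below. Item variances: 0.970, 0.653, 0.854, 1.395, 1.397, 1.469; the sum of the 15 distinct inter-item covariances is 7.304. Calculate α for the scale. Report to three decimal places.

Σσ²ᵢ = 0.970 + 0.653 + 0.854 + 1.395 + 1.397 + 1.469 = 6.738
Sum of distinct covariances = 7.304
σ²_total = Σσ²ᵢ + 2·Σcov = 6.738 + 2 × 7.304 = 21.346
α = (6/5)·(1 − 6.738/21.346) = 0.821

α = 0.821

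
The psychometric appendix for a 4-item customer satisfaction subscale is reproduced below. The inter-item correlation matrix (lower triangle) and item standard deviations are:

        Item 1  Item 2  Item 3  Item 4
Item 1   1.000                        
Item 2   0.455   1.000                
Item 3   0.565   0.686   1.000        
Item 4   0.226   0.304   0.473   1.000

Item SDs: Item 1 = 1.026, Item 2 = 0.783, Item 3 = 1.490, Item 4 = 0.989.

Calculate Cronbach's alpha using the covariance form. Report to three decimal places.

α = 0.757

Σσ²ᵢ = 1.026² + 0.783² + 1.490² + 0.989² = 4.8640
Covariances σ_ij = r_ij · s_i · s_j:
  σ(Item 1,Item 2) = 0.455 × 1.026 × 0.783 = 0.3655
  σ(Item 1,Item 3) = 0.565 × 1.026 × 1.490 = 0.8637
  σ(Item 1,Item 4) = 0.226 × 1.026 × 0.989 = 0.2293
  σ(Item 2,Item 3) = 0.686 × 0.783 × 1.490 = 0.8003
  σ(Item 2,Item 4) = 0.304 × 0.783 × 0.989 = 0.2354
  σ(Item 3,Item 4) = 0.473 × 1.490 × 0.989 = 0.6970
σ²_T = Σσ²ᵢ + 2·Σσ_ij = 4.8640 + 2 × 3.1912 = 11.2464
α = (4/3)·(1 − 4.8640/11.2464) = 0.757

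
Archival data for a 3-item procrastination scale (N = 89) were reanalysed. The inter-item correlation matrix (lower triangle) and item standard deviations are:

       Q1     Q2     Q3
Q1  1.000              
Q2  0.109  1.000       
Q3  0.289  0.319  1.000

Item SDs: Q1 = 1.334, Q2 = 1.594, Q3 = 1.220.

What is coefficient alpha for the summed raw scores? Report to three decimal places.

coefficient alpha = 0.469

Σσ²ᵢ = 1.334² + 1.594² + 1.220² = 5.8088
Covariances σ_ij = r_ij · s_i · s_j:
  σ(Q1,Q2) = 0.109 × 1.334 × 1.594 = 0.2318
  σ(Q1,Q3) = 0.289 × 1.334 × 1.220 = 0.4703
  σ(Q2,Q3) = 0.319 × 1.594 × 1.220 = 0.6204
σ²_T = Σσ²ᵢ + 2·Σσ_ij = 5.8088 + 2 × 1.3225 = 8.4538
α = (3/2)·(1 − 5.8088/8.4538) = 0.469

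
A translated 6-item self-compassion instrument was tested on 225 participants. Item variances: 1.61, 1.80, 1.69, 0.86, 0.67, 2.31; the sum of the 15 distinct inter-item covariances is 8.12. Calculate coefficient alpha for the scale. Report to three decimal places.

Σσᵢ² = 1.61 + 1.80 + 1.69 + 0.86 + 0.67 + 2.31 = 8.94
Sum of distinct covariances = 8.12
total variance = Σσᵢ² + 2·Σcov = 8.94 + 2 × 8.12 = 25.18
α = (6/5)·(1 − 8.94/25.18) = 0.774

α = 0.774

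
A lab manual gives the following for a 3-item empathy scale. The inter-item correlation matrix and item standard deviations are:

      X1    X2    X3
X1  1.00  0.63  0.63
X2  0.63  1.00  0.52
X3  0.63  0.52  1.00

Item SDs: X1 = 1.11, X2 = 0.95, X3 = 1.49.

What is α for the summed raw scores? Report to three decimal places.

Σσ²ᵢ = 1.11² + 0.95² + 1.49² = 4.3547
Covariances σ_ij = r_ij · s_i · s_j:
  σ(X1,X2) = 0.63 × 1.11 × 0.95 = 0.6643
  σ(X1,X3) = 0.63 × 1.11 × 1.49 = 1.0420
  σ(X2,X3) = 0.52 × 0.95 × 1.49 = 0.7361
σ²_T = Σσ²ᵢ + 2·Σσ_ij = 4.3547 + 2 × 2.4424 = 9.2395
α = (3/2)·(1 − 4.3547/9.2395) = 0.793

α = 0.793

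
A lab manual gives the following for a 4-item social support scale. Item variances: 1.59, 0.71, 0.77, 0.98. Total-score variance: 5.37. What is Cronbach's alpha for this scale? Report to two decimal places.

α = 0.33

ΣVar(i) = 1.59 + 0.71 + 0.77 + 0.98 = 4.05
α = (k/(k−1))·(1 − ΣVar(i)/σ²_T) = (4/3)·(1 − 4.05/5.37) = 0.33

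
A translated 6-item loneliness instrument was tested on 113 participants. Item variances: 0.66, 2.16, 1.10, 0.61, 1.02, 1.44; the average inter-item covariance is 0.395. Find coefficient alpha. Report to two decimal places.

α = 0.75

Σσ²ᵢ = 0.66 + 2.16 + 1.10 + 0.61 + 1.02 + 1.44 = 6.99
Sum of the 15 distinct covariances = 15 × 0.395 = 5.925
σ²_total = Σσ²ᵢ + 2·Σcov = 6.99 + 2 × 5.925 = 18.840
α = (6/5)·(1 − 6.99/18.840) = 0.75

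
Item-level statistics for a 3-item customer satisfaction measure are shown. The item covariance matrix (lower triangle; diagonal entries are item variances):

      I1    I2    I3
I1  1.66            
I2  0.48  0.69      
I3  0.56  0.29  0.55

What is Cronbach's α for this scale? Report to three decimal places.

α = 0.718

sum of item variances = 1.66 + 0.69 + 0.55 = 2.90
Sum of off-diagonal covariances = 1.33
σ²_T = 2.90 + 2 × 1.33 = 5.56
α = (k/(k−1))·(1 − sum of item variances/σ²_T) = (3/2)·(1 − 2.90/5.56) = 0.718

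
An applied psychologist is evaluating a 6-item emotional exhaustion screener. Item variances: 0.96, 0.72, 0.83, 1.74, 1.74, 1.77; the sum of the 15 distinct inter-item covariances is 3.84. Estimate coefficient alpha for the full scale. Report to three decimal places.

sum of item variances = 0.96 + 0.72 + 0.83 + 1.74 + 1.74 + 1.77 = 7.76
Sum of distinct covariances = 3.84
Var(T) = sum of item variances + 2·Σcov = 7.76 + 2 × 3.84 = 15.44
α = (6/5)·(1 − 7.76/15.44) = 0.597

coefficient alpha = 0.597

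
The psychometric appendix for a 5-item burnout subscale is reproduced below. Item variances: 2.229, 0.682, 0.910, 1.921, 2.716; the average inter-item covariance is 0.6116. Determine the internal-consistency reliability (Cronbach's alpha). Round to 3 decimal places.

ΣVar(i) = 2.229 + 0.682 + 0.910 + 1.921 + 2.716 = 8.458
Sum of the 10 distinct covariances = 10 × 0.6116 = 6.1160
σ²_total = ΣVar(i) + 2·Σcov = 8.458 + 2 × 6.1160 = 20.6900
α = (5/4)·(1 − 8.458/20.6900) = 0.739

α = 0.739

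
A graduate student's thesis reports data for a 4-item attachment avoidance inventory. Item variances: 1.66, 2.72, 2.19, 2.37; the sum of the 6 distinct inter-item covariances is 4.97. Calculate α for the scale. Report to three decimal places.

sum of item variances = 1.66 + 2.72 + 2.19 + 2.37 = 8.94
Sum of distinct covariances = 4.97
Var(T) = sum of item variances + 2·Σcov = 8.94 + 2 × 4.97 = 18.88
α = (4/3)·(1 − 8.94/18.88) = 0.702

α = 0.702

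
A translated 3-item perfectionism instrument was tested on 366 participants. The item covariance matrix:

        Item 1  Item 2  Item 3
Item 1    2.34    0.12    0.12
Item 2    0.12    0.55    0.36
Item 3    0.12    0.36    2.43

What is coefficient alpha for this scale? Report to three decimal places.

α = 0.276

ΣVar(i) = 2.34 + 0.55 + 2.43 = 5.32
Sum of the distinct covariances = 0.60
σ²_total = 5.32 + 2 × 0.60 = 6.52
α = (k/(k−1))·(1 − ΣVar(i)/σ²_total) = (3/2)·(1 − 5.32/6.52) = 0.276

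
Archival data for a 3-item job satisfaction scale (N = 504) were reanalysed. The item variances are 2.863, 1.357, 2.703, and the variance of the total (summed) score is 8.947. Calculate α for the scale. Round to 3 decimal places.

ΣVar(i) = 2.863 + 1.357 + 2.703 = 6.923
α = (k/(k−1))·(1 − ΣVar(i)/σ²_T) = (3/2)·(1 − 6.923/8.947) = 0.339

α = 0.339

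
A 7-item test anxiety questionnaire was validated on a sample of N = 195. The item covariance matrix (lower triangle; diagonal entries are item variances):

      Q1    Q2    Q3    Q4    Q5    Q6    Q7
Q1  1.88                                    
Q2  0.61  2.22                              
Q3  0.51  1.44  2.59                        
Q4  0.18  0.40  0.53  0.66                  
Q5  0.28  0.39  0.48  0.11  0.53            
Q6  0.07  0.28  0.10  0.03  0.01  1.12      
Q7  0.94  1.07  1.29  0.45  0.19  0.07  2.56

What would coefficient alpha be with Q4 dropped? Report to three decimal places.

α = 0.704

Remaining items: Q1, Q2, Q3, Q5, Q6, Q7 (k = 6).
sum of item variances = 1.88 + 2.22 + 2.59 + 0.53 + 1.12 + 2.56 = 10.90
Var(T) = 10.90 + 2 × 7.73 = 26.36
α (item deleted) = (6/5)·(1 − 10.90/26.36) = 0.704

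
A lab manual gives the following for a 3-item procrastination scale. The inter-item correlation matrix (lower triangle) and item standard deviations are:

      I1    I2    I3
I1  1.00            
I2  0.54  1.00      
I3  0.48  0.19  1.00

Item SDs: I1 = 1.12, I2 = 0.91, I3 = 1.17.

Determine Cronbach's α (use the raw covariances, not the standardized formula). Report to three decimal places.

Σσ²ᵢ = 1.12² + 0.91² + 1.17² = 3.4514
Covariances σ_ij = r_ij · s_i · s_j:
  σ(I1,I2) = 0.54 × 1.12 × 0.91 = 0.5504
  σ(I1,I3) = 0.48 × 1.12 × 1.17 = 0.6290
  σ(I2,I3) = 0.19 × 0.91 × 1.17 = 0.2023
σ²_T = Σσ²ᵢ + 2·Σσ_ij = 3.4514 + 2 × 1.3817 = 6.2148
α = (3/2)·(1 − 3.4514/6.2148) = 0.667

Cronbach's α = 0.667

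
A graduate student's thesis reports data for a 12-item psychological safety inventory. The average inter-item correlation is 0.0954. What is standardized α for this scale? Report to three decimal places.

α = 0.559

Standardized α = k·r̄ / (1 + (k−1)·r̄) = 12 × 0.0954 / (1 + 11 × 0.0954)
  = 1.1448 / 2.0494 = 0.559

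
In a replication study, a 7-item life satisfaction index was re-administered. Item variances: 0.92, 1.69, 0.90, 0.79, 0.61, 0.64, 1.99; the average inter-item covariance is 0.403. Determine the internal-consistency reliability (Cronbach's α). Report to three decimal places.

α = 0.807

Σσᵢ² = 0.92 + 1.69 + 0.90 + 0.79 + 0.61 + 0.64 + 1.99 = 7.54
Sum of the 21 distinct covariances = 21 × 0.403 = 8.463
σ²_total = Σσᵢ² + 2·Σcov = 7.54 + 2 × 8.463 = 24.466
α = (7/6)·(1 − 7.54/24.466) = 0.807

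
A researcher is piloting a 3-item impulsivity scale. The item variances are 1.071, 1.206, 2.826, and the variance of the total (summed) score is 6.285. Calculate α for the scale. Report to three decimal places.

α = 0.282

ΣVar(i) = 1.071 + 1.206 + 2.826 = 5.103
α = (k/(k−1))·(1 − ΣVar(i)/total variance) = (3/2)·(1 − 5.103/6.285) = 0.282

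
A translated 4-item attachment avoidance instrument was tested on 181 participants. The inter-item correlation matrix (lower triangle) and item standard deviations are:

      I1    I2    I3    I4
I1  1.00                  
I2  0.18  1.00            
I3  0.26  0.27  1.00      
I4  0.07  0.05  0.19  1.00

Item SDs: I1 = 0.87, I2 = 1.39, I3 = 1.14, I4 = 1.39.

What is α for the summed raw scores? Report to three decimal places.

α = 0.425

Σσ²ᵢ = 0.87² + 1.39² + 1.14² + 1.39² = 5.9207
Covariances σ_ij = r_ij · s_i · s_j:
  σ(I1,I2) = 0.18 × 0.87 × 1.39 = 0.2177
  σ(I1,I3) = 0.26 × 0.87 × 1.14 = 0.2579
  σ(I1,I4) = 0.07 × 0.87 × 1.39 = 0.0847
  σ(I2,I3) = 0.27 × 1.39 × 1.14 = 0.4278
  σ(I2,I4) = 0.05 × 1.39 × 1.39 = 0.0966
  σ(I3,I4) = 0.19 × 1.14 × 1.39 = 0.3011
σ²_T = Σσ²ᵢ + 2·Σσ_ij = 5.9207 + 2 × 1.3858 = 8.6923
α = (4/3)·(1 − 5.9207/8.6923) = 0.425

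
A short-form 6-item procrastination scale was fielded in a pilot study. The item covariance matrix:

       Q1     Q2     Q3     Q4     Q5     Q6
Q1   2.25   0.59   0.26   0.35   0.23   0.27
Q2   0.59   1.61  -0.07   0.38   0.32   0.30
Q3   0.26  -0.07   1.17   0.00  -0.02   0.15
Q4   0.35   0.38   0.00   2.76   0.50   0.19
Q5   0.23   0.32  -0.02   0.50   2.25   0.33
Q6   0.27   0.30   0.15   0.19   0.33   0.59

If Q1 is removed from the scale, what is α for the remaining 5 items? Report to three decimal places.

α = 0.415

Remaining items: Q2, Q3, Q4, Q5, Q6 (k = 5).
ΣVar(i) = 1.61 + 1.17 + 2.76 + 2.25 + 0.59 = 8.38
total variance = 8.38 + 2 × 2.08 = 12.54
α (item deleted) = (5/4)·(1 − 8.38/12.54) = 0.415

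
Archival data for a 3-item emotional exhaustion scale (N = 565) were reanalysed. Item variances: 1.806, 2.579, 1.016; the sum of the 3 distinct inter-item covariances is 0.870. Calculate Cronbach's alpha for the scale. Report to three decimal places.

ΣVar(i) = 1.806 + 2.579 + 1.016 = 5.401
Sum of distinct covariances = 0.870
total variance = ΣVar(i) + 2·Σcov = 5.401 + 2 × 0.870 = 7.141
α = (3/2)·(1 − 5.401/7.141) = 0.365

Cronbach's alpha = 0.365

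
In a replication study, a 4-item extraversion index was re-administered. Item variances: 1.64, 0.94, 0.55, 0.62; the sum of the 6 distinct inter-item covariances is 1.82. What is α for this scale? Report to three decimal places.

Σσᵢ² = 1.64 + 0.94 + 0.55 + 0.62 = 3.75
Sum of distinct covariances = 1.82
Var(T) = Σσᵢ² + 2·Σcov = 3.75 + 2 × 1.82 = 7.39
α = (4/3)·(1 − 3.75/7.39) = 0.657

α = 0.657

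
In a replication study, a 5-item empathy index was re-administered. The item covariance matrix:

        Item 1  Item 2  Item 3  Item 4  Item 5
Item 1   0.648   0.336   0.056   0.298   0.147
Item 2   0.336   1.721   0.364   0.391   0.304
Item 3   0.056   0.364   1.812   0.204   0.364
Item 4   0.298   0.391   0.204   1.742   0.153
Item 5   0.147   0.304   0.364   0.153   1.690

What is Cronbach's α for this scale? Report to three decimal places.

Cronbach's α = 0.509

ΣVar(i) = 0.648 + 1.721 + 1.812 + 1.742 + 1.690 = 7.613
Σ_{i<j} σ_ij = 2.617
total variance = 7.613 + 2 × 2.617 = 12.847
α = (k/(k−1))·(1 − ΣVar(i)/total variance) = (5/4)·(1 − 7.613/12.847) = 0.509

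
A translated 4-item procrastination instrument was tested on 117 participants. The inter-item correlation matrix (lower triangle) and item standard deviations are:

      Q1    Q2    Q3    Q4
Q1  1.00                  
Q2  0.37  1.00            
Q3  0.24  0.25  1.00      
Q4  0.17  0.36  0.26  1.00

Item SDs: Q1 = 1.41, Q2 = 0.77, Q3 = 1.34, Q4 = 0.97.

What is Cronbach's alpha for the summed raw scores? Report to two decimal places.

Cronbach's alpha = 0.56

Σσ²ᵢ = 1.41² + 0.77² + 1.34² + 0.97² = 5.3175
Covariances σ_ij = r_ij · s_i · s_j:
  σ(Q1,Q2) = 0.37 × 1.41 × 0.77 = 0.4017
  σ(Q1,Q3) = 0.24 × 1.41 × 1.34 = 0.4535
  σ(Q1,Q4) = 0.17 × 1.41 × 0.97 = 0.2325
  σ(Q2,Q3) = 0.25 × 0.77 × 1.34 = 0.2580
  σ(Q2,Q4) = 0.36 × 0.77 × 0.97 = 0.2689
  σ(Q3,Q4) = 0.26 × 1.34 × 0.97 = 0.3379
σ²_T = Σσ²ᵢ + 2·Σσ_ij = 5.3175 + 2 × 1.9525 = 9.2225
α = (4/3)·(1 − 5.3175/9.2225) = 0.56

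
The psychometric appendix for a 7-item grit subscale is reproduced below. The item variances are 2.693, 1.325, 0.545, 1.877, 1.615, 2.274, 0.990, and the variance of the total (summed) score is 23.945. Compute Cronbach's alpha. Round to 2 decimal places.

α = 0.62

ΣVar(i) = 2.693 + 1.325 + 0.545 + 1.877 + 1.615 + 2.274 + 0.990 = 11.319
α = (k/(k−1))·(1 − ΣVar(i)/σ²_total) = (7/6)·(1 − 11.319/23.945) = 0.62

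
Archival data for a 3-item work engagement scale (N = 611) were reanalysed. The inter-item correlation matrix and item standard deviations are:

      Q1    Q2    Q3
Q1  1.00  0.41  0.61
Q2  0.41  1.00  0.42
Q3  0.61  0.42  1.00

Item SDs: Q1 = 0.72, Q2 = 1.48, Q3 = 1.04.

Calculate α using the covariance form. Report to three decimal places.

α = 0.672

Σσ²ᵢ = 0.72² + 1.48² + 1.04² = 3.7904
Covariances σ_ij = r_ij · s_i · s_j:
  σ(Q1,Q2) = 0.41 × 0.72 × 1.48 = 0.4369
  σ(Q1,Q3) = 0.61 × 0.72 × 1.04 = 0.4568
  σ(Q2,Q3) = 0.42 × 1.48 × 1.04 = 0.6465
σ²_T = Σσ²ᵢ + 2·Σσ_ij = 3.7904 + 2 × 1.5402 = 6.8708
α = (3/2)·(1 − 3.7904/6.8708) = 0.672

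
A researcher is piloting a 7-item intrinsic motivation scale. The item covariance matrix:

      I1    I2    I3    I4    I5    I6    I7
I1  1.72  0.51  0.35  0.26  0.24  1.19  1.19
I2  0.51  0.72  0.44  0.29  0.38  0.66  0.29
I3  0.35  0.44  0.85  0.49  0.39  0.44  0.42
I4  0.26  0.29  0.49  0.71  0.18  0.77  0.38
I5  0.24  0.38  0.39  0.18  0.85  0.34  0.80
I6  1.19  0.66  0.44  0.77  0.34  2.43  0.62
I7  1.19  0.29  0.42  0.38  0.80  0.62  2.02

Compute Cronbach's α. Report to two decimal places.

Cronbach's α = 0.81

ΣVar(i) = 1.72 + 0.72 + 0.85 + 0.71 + 0.85 + 2.43 + 2.02 = 9.30
Σ_{i<j} σ_ij = 10.63
Var(T) = 9.30 + 2 × 10.63 = 30.56
α = (k/(k−1))·(1 − ΣVar(i)/Var(T)) = (7/6)·(1 − 9.30/30.56) = 0.81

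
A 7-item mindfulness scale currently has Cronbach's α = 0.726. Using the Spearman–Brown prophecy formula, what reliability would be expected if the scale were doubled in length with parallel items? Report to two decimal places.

predicted reliability = 0.84

Length factor m = 2
α' = m·α / (1 + (m−1)·α)
   = 2 × 0.726 / (1 + (2 − 1) × 0.726)
   = 1.4520 / 1.7260 = 0.84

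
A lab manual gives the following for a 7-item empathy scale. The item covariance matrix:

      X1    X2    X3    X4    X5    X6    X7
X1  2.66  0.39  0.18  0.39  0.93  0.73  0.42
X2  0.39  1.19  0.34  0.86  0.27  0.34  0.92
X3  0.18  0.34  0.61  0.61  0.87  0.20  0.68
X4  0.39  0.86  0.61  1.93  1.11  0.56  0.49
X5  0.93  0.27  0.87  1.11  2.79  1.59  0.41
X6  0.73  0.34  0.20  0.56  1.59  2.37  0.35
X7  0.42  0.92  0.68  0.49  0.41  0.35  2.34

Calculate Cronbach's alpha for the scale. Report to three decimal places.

α = 0.753

ΣVar(i) = 2.66 + 1.19 + 0.61 + 1.93 + 2.79 + 2.37 + 2.34 = 13.89
Sum of the distinct covariances = 12.64
total variance = 13.89 + 2 × 12.64 = 39.17
α = (k/(k−1))·(1 − ΣVar(i)/total variance) = (7/6)·(1 − 13.89/39.17) = 0.753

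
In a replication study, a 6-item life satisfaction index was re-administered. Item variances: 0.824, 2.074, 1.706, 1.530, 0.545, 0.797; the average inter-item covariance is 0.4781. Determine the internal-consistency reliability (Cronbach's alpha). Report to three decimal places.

sum of item variances = 0.824 + 2.074 + 1.706 + 1.530 + 0.545 + 0.797 = 7.476
Sum of the 15 distinct covariances = 15 × 0.4781 = 7.1715
total variance = sum of item variances + 2·Σcov = 7.476 + 2 × 7.1715 = 21.8190
α = (6/5)·(1 − 7.476/21.8190) = 0.789

Cronbach's alpha = 0.789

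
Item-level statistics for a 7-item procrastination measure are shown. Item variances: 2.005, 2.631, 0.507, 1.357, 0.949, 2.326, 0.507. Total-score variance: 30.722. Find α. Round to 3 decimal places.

α = 0.776

ΣVar(i) = 2.005 + 2.631 + 0.507 + 1.357 + 0.949 + 2.326 + 0.507 = 10.282
α = (k/(k−1))·(1 − ΣVar(i)/Var(T)) = (7/6)·(1 − 10.282/30.722) = 0.776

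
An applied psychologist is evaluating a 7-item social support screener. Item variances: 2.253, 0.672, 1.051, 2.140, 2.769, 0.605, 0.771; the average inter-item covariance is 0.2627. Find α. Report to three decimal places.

α = 0.604

Σσᵢ² = 2.253 + 0.672 + 1.051 + 2.140 + 2.769 + 0.605 + 0.771 = 10.261
Sum of the 21 distinct covariances = 21 × 0.2627 = 5.5167
Var(T) = Σσᵢ² + 2·Σcov = 10.261 + 2 × 5.5167 = 21.2944
α = (7/6)·(1 − 10.261/21.2944) = 0.604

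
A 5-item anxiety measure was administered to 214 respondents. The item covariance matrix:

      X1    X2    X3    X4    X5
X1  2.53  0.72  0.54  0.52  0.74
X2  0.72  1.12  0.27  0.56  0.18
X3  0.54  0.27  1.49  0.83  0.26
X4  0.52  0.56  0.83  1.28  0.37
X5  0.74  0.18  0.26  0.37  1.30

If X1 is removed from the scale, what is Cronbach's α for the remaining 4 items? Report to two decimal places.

Remaining items: X2, X3, X4, X5 (k = 4).
Σσᵢ² = 1.12 + 1.49 + 1.28 + 1.30 = 5.19
Var(T) = 5.19 + 2 × 2.47 = 10.13
α (item deleted) = (4/3)·(1 − 5.19/10.13) = 0.65

α = 0.65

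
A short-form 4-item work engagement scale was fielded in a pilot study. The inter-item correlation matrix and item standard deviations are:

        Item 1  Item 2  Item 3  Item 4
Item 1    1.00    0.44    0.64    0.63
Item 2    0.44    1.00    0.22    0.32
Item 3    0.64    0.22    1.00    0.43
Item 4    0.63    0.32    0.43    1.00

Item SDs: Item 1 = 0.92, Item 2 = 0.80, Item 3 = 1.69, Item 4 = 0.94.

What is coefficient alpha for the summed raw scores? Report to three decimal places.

α = 0.722

Σσ²ᵢ = 0.92² + 0.80² + 1.69² + 0.94² = 5.2261
Covariances σ_ij = r_ij · s_i · s_j:
  σ(Item 1,Item 2) = 0.44 × 0.92 × 0.80 = 0.3238
  σ(Item 1,Item 3) = 0.64 × 0.92 × 1.69 = 0.9951
  σ(Item 1,Item 4) = 0.63 × 0.92 × 0.94 = 0.5448
  σ(Item 2,Item 3) = 0.22 × 0.80 × 1.69 = 0.2974
  σ(Item 2,Item 4) = 0.32 × 0.80 × 0.94 = 0.2406
  σ(Item 3,Item 4) = 0.43 × 1.69 × 0.94 = 0.6831
σ²_T = Σσ²ᵢ + 2·Σσ_ij = 5.2261 + 2 × 3.0848 = 11.3957
α = (4/3)·(1 − 5.2261/11.3957) = 0.722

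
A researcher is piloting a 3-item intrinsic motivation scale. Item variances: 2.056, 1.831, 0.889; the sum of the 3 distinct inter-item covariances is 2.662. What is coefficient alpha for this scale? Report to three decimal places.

Σσ²ᵢ = 2.056 + 1.831 + 0.889 = 4.776
Sum of distinct covariances = 2.662
total variance = Σσ²ᵢ + 2·Σcov = 4.776 + 2 × 2.662 = 10.100
α = (3/2)·(1 − 4.776/10.100) = 0.791

α = 0.791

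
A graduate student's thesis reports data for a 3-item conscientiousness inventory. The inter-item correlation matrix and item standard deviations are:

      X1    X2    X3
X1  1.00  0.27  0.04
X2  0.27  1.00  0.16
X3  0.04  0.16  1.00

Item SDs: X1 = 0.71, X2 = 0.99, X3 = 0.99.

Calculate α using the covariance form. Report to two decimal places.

α = 0.35

Σσ²ᵢ = 0.71² + 0.99² + 0.99² = 2.4643
Covariances σ_ij = r_ij · s_i · s_j:
  σ(X1,X2) = 0.27 × 0.71 × 0.99 = 0.1898
  σ(X1,X3) = 0.04 × 0.71 × 0.99 = 0.0281
  σ(X2,X3) = 0.16 × 0.99 × 0.99 = 0.1568
σ²_T = Σσ²ᵢ + 2·Σσ_ij = 2.4643 + 2 × 0.3747 = 3.2137
α = (3/2)·(1 − 2.4643/3.2137) = 0.35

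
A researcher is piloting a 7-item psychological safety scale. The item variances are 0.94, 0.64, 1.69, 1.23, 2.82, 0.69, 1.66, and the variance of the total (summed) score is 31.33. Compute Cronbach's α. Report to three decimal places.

Σσ²ᵢ = 0.94 + 0.64 + 1.69 + 1.23 + 2.82 + 0.69 + 1.66 = 9.67
α = (k/(k−1))·(1 − Σσ²ᵢ/σ²_T) = (7/6)·(1 − 9.67/31.33) = 0.807

α = 0.807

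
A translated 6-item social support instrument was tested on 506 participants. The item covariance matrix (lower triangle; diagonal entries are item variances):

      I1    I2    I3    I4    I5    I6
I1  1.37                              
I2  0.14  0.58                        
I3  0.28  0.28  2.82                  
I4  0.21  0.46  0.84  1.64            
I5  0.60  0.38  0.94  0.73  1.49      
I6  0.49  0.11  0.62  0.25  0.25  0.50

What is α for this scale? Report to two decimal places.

Σσ²ᵢ = 1.37 + 0.58 + 2.82 + 1.64 + 1.49 + 0.50 = 8.40
Sum of off-diagonal covariances = 6.58
σ²_T = 8.40 + 2 × 6.58 = 21.56
α = (k/(k−1))·(1 − Σσ²ᵢ/σ²_T) = (6/5)·(1 − 8.40/21.56) = 0.73

α = 0.73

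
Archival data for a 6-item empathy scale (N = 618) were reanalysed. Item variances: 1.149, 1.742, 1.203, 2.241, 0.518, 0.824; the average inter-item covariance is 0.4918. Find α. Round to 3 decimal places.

α = 0.789

Σσ²ᵢ = 1.149 + 1.742 + 1.203 + 2.241 + 0.518 + 0.824 = 7.677
Sum of the 15 distinct covariances = 15 × 0.4918 = 7.3770
total variance = Σσ²ᵢ + 2·Σcov = 7.677 + 2 × 7.3770 = 22.4310
α = (6/5)·(1 − 7.677/22.4310) = 0.789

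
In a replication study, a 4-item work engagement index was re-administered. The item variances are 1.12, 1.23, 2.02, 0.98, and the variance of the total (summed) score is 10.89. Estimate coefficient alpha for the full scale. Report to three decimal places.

Σσᵢ² = 1.12 + 1.23 + 2.02 + 0.98 = 5.35
α = (k/(k−1))·(1 − Σσᵢ²/total variance) = (4/3)·(1 − 5.35/10.89) = 0.678

coefficient alpha = 0.678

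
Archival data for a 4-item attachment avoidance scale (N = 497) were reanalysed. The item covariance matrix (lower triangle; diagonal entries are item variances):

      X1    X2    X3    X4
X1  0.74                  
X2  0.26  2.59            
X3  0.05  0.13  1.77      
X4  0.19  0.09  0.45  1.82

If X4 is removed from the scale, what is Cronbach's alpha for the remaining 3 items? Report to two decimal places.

Remaining items: X1, X2, X3 (k = 3).
Σσᵢ² = 0.74 + 2.59 + 1.77 = 5.10
σ²_total = 5.10 + 2 × 0.44 = 5.98
α (item deleted) = (3/2)·(1 − 5.10/5.98) = 0.22

Cronbach's alpha = 0.22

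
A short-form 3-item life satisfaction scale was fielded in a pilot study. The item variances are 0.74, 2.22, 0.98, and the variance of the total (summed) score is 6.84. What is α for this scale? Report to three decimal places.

α = 0.636

ΣVar(i) = 0.74 + 2.22 + 0.98 = 3.94
α = (k/(k−1))·(1 − ΣVar(i)/σ²_total) = (3/2)·(1 − 3.94/6.84) = 0.636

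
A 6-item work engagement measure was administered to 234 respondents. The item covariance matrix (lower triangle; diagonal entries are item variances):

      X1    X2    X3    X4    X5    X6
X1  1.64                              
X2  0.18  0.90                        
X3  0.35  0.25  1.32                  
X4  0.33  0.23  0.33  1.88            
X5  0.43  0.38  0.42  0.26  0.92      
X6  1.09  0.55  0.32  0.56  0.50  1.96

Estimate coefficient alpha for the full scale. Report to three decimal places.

Σσ²ᵢ = 1.64 + 0.90 + 1.32 + 1.88 + 0.92 + 1.96 = 8.62
Sum of off-diagonal covariances = 6.18
Var(T) = 8.62 + 2 × 6.18 = 20.98
α = (k/(k−1))·(1 − Σσ²ᵢ/Var(T)) = (6/5)·(1 − 8.62/20.98) = 0.707

α = 0.707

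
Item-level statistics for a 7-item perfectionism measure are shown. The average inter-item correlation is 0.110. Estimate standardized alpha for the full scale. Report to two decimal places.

Standardized α = k·r̄ / (1 + (k−1)·r̄) = 7 × 0.110 / (1 + 6 × 0.110)
  = 0.7700 / 1.6600 = 0.46

standardized alpha = 0.46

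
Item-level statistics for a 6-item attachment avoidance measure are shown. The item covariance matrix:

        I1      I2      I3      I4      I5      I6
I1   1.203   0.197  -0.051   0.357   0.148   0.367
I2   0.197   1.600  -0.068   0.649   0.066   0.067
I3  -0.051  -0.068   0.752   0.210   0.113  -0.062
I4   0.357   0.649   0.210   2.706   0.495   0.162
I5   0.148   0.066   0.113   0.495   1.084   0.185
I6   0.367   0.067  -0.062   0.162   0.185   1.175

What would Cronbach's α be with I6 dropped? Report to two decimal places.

α = 0.46

Remaining items: I1, I2, I3, I4, I5 (k = 5).
ΣVar(i) = 1.203 + 1.600 + 0.752 + 2.706 + 1.084 = 7.345
σ²_T = 7.345 + 2 × 2.116 = 11.577
α (item deleted) = (5/4)·(1 − 7.345/11.577) = 0.46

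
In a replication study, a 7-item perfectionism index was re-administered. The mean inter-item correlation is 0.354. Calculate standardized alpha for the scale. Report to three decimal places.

α = 0.793

Standardized α = k·r̄ / (1 + (k−1)·r̄) = 7 × 0.354 / (1 + 6 × 0.354)
  = 2.4780 / 3.1240 = 0.793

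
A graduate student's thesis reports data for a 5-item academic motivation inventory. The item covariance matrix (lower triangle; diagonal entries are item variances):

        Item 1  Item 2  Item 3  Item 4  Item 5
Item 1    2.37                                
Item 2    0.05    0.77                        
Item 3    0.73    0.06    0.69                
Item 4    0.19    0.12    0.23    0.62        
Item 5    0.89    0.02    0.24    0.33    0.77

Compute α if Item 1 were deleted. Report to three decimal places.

α = 0.550

Remaining items: Item 2, Item 3, Item 4, Item 5 (k = 4).
Σσ²ᵢ = 0.77 + 0.69 + 0.62 + 0.77 = 2.85
σ²_T = 2.85 + 2 × 1.00 = 4.85
α (item deleted) = (4/3)·(1 − 2.85/4.85) = 0.550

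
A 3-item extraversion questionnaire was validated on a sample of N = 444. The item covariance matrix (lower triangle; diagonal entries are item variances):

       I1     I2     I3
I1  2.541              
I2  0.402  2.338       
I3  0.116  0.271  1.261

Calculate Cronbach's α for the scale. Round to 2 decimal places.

Σσ²ᵢ = 2.541 + 2.338 + 1.261 = 6.140
Sum of off-diagonal covariances = 0.789
σ²_T = 6.140 + 2 × 0.789 = 7.718
α = (k/(k−1))·(1 − Σσ²ᵢ/σ²_T) = (3/2)·(1 − 6.140/7.718) = 0.31

Cronbach's α = 0.31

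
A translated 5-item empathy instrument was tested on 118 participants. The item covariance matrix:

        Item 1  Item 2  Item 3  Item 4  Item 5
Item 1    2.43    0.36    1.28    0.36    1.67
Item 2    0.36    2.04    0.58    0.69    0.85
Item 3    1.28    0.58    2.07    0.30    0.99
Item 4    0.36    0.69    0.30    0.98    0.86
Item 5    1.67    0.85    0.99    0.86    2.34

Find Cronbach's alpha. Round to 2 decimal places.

Σσᵢ² = 2.43 + 2.04 + 2.07 + 0.98 + 2.34 = 9.86
Σ_{i<j} σ_ij = 7.94
σ²_T = 9.86 + 2 × 7.94 = 25.74
α = (k/(k−1))·(1 − Σσᵢ²/σ²_T) = (5/4)·(1 − 9.86/25.74) = 0.77

Cronbach's alpha = 0.77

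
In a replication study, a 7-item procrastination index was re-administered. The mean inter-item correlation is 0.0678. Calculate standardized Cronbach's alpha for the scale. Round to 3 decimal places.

Standardized α = k·r̄ / (1 + (k−1)·r̄) = 7 × 0.0678 / (1 + 6 × 0.0678)
  = 0.4746 / 1.4068 = 0.337

α = 0.337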